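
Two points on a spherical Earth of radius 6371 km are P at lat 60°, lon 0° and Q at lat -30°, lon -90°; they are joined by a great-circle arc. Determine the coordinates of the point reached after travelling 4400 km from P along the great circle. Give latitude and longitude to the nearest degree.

From cos δ = sin φ₁ sin φ₂ + cos φ₁ cos φ₂ cos Δλ, the central angle is δ ≈ 2.019 rad (115.7°). The total great-circle distance is δ·R ≈ 2.019 × 6371 ≈ 12861 km, so the target fraction is f = 4400/12861 ≈ 0.342.
Interpolate at f ≈ 0.342 with slerp weights a = sin((1−f)δ)/sin δ ≈ 1.077, b = sin(fδ)/sin δ ≈ 0.707.
p = a·p₁ + b·p₂ ≈ (0.538, -0.612, 0.579); φ = arcsin(p_z) ≈ 35.40°, λ = atan2(p_y, p_x) ≈ -48.66°.

≈ lat 35°, lon -49°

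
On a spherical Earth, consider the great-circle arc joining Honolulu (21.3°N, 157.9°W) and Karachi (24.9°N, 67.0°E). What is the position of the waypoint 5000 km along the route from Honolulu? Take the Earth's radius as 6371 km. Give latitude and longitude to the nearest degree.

The haversine formula gives a central angle δ ≈ 2.033 rad (116.5°) between the endpoints. The total great-circle distance is δ·R ≈ 2.033 × 6371 ≈ 12950 km, so the target fraction is f = 5000/12950 ≈ 0.386.
Interpolate at f ≈ 0.386 with slerp weights a = sin((1−f)δ)/sin δ ≈ 1.059, b = sin(fδ)/sin δ ≈ 0.789.
p = a·p₁ + b·p₂ ≈ (-0.635, 0.288, 0.717); φ = arcsin(p_z) ≈ 45.82°, λ = atan2(p_y, p_x) ≈ 155.61°.

≈ 46°N, 156°E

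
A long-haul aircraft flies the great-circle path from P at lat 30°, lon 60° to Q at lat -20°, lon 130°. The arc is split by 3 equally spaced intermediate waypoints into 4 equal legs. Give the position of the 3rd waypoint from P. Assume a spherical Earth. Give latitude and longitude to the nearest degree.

≈ lat -7°, lon 113°

From cos δ = sin φ₁ sin φ₂ + cos φ₁ cos φ₂ cos Δλ, the central angle is δ ≈ 1.463 rad (83.8°).
Interpolate at f = 3/4 with slerp weights a = sin((1−f)δ)/sin δ ≈ 0.360, b = sin(fδ)/sin δ ≈ 0.895.
p = a·p₁ + b·p₂ ≈ (-0.385, 0.914, -0.126); φ = arcsin(p_z) ≈ -7.26°, λ = atan2(p_y, p_x) ≈ 112.83°.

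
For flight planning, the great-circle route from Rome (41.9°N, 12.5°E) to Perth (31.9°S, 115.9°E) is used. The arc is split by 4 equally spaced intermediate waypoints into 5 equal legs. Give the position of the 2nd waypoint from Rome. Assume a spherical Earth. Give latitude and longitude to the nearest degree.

≈ 16°N, 60°E

Write both endpoints as unit vectors p₁, p₂ with components (cos φ cos λ, cos φ sin λ, sin φ).
The central angle between the endpoints is δ = arccos(p₁·p₂) ≈ 2.094 rad (120.0°).
Interpolate at f = 2/5 with slerp weights a = sin((1−f)δ)/sin δ ≈ 1.098, b = sin(fδ)/sin δ ≈ 0.858.
p = a·p₁ + b·p₂ ≈ (0.480, 0.832, 0.280); φ = arcsin(p_z) ≈ 16.25°, λ = atan2(p_y, p_x) ≈ 60.03°.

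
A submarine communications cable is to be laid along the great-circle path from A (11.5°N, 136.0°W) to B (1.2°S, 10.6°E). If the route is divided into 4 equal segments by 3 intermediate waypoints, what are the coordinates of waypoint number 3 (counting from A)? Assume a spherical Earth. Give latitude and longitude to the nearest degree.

≈ (10°N, 24°W)

Convert each endpoint to a unit vector on the sphere (x = cos φ cos λ, y = cos φ sin λ, z = sin φ).
The central angle between the endpoints is δ = arccos(p₁·p₂) ≈ 2.536 rad (145.3°).
Interpolate at f = 3/4 with slerp weights a = sin((1−f)δ)/sin δ ≈ 1.040, b = sin(fδ)/sin δ ≈ 1.661.
p = a·p₁ + b·p₂ ≈ (0.899, -0.403, 0.173); φ = arcsin(p_z) ≈ 9.94°, λ = atan2(p_y, p_x) ≈ -24.13°.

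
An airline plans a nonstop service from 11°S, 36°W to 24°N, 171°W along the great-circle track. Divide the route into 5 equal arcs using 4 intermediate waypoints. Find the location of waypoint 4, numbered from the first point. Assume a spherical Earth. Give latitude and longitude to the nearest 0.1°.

Convert each endpoint to a unit vector on the sphere (x = cos φ cos λ, y = cos φ sin λ, z = sin φ).
The central angle between the endpoints is δ = arccos(p₁·p₂) ≈ 2.363 rad (135.4°).
Interpolate at f = 4/5 with slerp weights a = sin((1−f)δ)/sin δ ≈ 0.648, b = sin(fδ)/sin δ ≈ 1.352.
p = a·p₁ + b·p₂ ≈ (-0.705, -0.567, 0.426); φ = arcsin(p_z) ≈ 25.22°, λ = atan2(p_y, p_x) ≈ -141.19°.

≈ 25.2°N, 141.2°W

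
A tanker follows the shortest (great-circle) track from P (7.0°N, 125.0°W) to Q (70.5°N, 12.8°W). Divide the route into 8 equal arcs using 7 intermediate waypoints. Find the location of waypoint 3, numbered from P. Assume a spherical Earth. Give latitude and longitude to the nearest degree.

≈ (39°N, 112°W)

Convert each endpoint to a unit vector on the sphere (x = cos φ cos λ, y = cos φ sin λ, z = sin φ).
The central angle between the endpoints is δ = arccos(p₁·p₂) ≈ 1.581 rad (90.6°).
Interpolate at f = 3/8 with slerp weights a = sin((1−f)δ)/sin δ ≈ 0.835, b = sin(fδ)/sin δ ≈ 0.559.
p = a·p₁ + b·p₂ ≈ (-0.294, -0.720, 0.629); φ = arcsin(p_z) ≈ 38.94°, λ = atan2(p_y, p_x) ≈ -112.17°.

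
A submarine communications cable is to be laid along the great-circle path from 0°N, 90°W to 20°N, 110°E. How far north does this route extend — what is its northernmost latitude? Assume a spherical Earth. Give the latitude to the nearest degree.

The great circle lies in the plane with unit normal n̂ = (p₁ × p₂)/|p₁ × p₂|.
Here n̂_z ≈ -0.685; the vertex latitude is φ_max = arccos|n̂_z| ≈ 46.8°.

≈ 47°N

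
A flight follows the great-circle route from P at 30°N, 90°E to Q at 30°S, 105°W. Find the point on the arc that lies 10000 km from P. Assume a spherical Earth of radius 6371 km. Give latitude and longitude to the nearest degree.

Convert each endpoint to a unit vector on the sphere (x = cos φ cos λ, y = cos φ sin λ, z = sin φ).
The central angle between the endpoints is δ = arccos(p₁·p₂) ≈ 2.915 rad (167.0°). The total great-circle distance is δ·R ≈ 2.915 × 6371 ≈ 18572 km, so the target fraction is f = 10000/18572 ≈ 0.538.
Interpolate at f ≈ 0.538 with slerp weights a = sin((1−f)δ)/sin δ ≈ 4.339, b = sin(fδ)/sin δ ≈ 4.452.
p = a·p₁ + b·p₂ ≈ (-0.998, 0.034, -0.056); φ = arcsin(p_z) ≈ -3.23°, λ = atan2(p_y, p_x) ≈ 178.06°.

≈ 3°S, 178°E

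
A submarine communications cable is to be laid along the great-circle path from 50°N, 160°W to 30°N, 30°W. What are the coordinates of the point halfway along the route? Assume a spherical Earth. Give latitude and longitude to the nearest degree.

Convert each endpoint to a unit vector on the sphere (x = cos φ cos λ, y = cos φ sin λ, z = sin φ).
The central angle between the endpoints is δ = arccos(p₁·p₂) ≈ 1.546 rad (88.6°).
Interpolate at f = 1/2 with slerp weights a = sin((1−f)δ)/sin δ ≈ 0.698, b = sin(fδ)/sin δ ≈ 0.698.
p = a·p₁ + b·p₂ ≈ (0.102, -0.456, 0.884); φ = arcsin(p_z) ≈ 62.15°, λ = atan2(p_y, p_x) ≈ -77.40°.

≈ 62°N, 77°W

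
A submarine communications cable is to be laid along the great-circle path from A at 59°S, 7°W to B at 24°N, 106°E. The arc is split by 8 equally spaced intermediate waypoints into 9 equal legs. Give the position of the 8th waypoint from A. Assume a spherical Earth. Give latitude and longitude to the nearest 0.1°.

≈ 12.6°N, 98.3°E

From cos δ = sin φ₁ sin φ₂ + cos φ₁ cos φ₂ cos Δλ, the central angle is δ ≈ 2.132 rad (122.2°).
Interpolate at f = 8/9 with slerp weights a = sin((1−f)δ)/sin δ ≈ 0.277, b = sin(fδ)/sin δ ≈ 1.120.
p = a·p₁ + b·p₂ ≈ (-0.140, 0.966, 0.218); φ = arcsin(p_z) ≈ 12.58°, λ = atan2(p_y, p_x) ≈ 98.26°.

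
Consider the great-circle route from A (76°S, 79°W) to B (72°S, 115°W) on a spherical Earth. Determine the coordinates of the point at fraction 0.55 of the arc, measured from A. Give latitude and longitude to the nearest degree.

≈ (75°S, 101°W)

The haversine formula gives a central angle δ ≈ 0.183 rad (10.5°) between the endpoints.
Interpolate at f = 0.55 with slerp weights a = sin((1−f)δ)/sin δ ≈ 0.452, b = sin(fδ)/sin δ ≈ 0.552.
p = a·p₁ + b·p₂ ≈ (-0.051, -0.262, -0.964); φ = arcsin(p_z) ≈ -74.52°, λ = atan2(p_y, p_x) ≈ -101.07°.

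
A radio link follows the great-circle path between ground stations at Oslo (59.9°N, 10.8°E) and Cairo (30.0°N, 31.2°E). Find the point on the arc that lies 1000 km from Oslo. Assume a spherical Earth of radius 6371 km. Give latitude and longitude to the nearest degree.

≈ 52°N, 19°E

From cos δ = sin φ₁ sin φ₂ + cos φ₁ cos φ₂ cos Δλ, the central angle is δ ≈ 0.574 rad (32.9°). The total great-circle distance is δ·R ≈ 0.574 × 6371 ≈ 3658 km, so the target fraction is f = 1000/3658 ≈ 0.273.
Interpolate at f ≈ 0.273 with slerp weights a = sin((1−f)δ)/sin δ ≈ 0.746, b = sin(fδ)/sin δ ≈ 0.288.
p = a·p₁ + b·p₂ ≈ (0.581, 0.199, 0.789); φ = arcsin(p_z) ≈ 52.12°, λ = atan2(p_y, p_x) ≈ 18.94°.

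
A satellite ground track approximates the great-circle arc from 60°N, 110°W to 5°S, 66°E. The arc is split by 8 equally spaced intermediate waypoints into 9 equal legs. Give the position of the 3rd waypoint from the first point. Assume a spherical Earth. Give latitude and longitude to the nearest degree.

Convert each endpoint to a unit vector on the sphere (x = cos φ cos λ, y = cos φ sin λ, z = sin φ).
The central angle between the endpoints is δ = arccos(p₁·p₂) ≈ 2.180 rad (124.9°).
Interpolate at f = 3/9 with slerp weights a = sin((1−f)δ)/sin δ ≈ 1.211, b = sin(fδ)/sin δ ≈ 0.810.
p = a·p₁ + b·p₂ ≈ (0.121, 0.168, 0.978); φ = arcsin(p_z) ≈ 78.03°, λ = atan2(p_y, p_x) ≈ 54.25°.

≈ 78°N, 54°E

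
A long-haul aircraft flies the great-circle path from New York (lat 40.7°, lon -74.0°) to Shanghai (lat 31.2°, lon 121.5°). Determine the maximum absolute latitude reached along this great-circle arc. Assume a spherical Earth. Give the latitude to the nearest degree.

The great circle lies in the plane with unit normal n̂ = (p₁ × p₂)/|p₁ × p₂|.
Here n̂_z ≈ -0.181; the vertex latitude is φ_max = arccos|n̂_z| ≈ 79.6°.
Check via Clairaut: cos φ_max = |cos φ₁| · sin C = cos(40.7°)·sin(13.8°) ≈ 0.181, again giving ≈ 79.6°.

≈ 80°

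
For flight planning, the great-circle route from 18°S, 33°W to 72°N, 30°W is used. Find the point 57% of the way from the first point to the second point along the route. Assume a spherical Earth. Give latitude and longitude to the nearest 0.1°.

From cos δ = sin φ₁ sin φ₂ + cos φ₁ cos φ₂ cos Δλ, the central angle is δ ≈ 1.571 rad (90.0°).
Interpolate at f = 0.57 with slerp weights a = sin((1−f)δ)/sin δ ≈ 0.625, b = sin(fδ)/sin δ ≈ 0.781.
p = a·p₁ + b·p₂ ≈ (0.708, -0.445, 0.549); φ = arcsin(p_z) ≈ 33.31°, λ = atan2(p_y, p_x) ≈ -32.13°.

≈ 33.3°N, 32.1°W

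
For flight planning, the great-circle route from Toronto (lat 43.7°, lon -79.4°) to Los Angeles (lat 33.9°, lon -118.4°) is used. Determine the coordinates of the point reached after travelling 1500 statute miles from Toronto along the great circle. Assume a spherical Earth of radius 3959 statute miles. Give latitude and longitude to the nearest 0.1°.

Convert each endpoint to a unit vector on the sphere (x = cos φ cos λ, y = cos φ sin λ, z = sin φ).
The central angle between the endpoints is δ = arccos(p₁·p₂) ≈ 0.552 rad (31.6°). The total great-circle distance is δ·R ≈ 0.552 × 3959 ≈ 2184 mi, so the target fraction is f = 1500/2184 ≈ 0.687.
Interpolate at f ≈ 0.687 with slerp weights a = sin((1−f)δ)/sin δ ≈ 0.328, b = sin(fδ)/sin δ ≈ 0.706.
p = a·p₁ + b·p₂ ≈ (-0.235, -0.748, 0.620); φ = arcsin(p_z) ≈ 38.33°, λ = atan2(p_y, p_x) ≈ -107.43°.

≈ lat 38.3°, lon -107.4°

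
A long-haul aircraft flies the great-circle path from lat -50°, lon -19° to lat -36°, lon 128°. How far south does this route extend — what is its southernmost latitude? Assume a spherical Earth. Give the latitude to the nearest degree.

≈ -74°

The great circle lies in the plane with unit normal n̂ = (p₁ × p₂)/|p₁ × p₂|.
Here n̂_z ≈ +0.283; the vertex latitude is φ_max = arccos|n̂_z| ≈ 73.5°.
Check via Clairaut: cos φ_max = |cos φ₁| · sin C = cos(50.0°)·sin(153.9°) ≈ 0.283, again giving ≈ 73.5°.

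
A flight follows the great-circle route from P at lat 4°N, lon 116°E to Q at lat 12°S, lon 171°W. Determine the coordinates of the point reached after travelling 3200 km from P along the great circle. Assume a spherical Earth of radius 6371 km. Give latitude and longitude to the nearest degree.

≈ lat 3°S, lon 144°E

Convert each endpoint to a unit vector on the sphere (x = cos φ cos λ, y = cos φ sin λ, z = sin φ).
The central angle between the endpoints is δ = arccos(p₁·p₂) ≈ 1.297 rad (74.3°). The total great-circle distance is δ·R ≈ 1.297 × 6371 ≈ 8261 km, so the target fraction is f = 3200/8261 ≈ 0.387.
Interpolate at f ≈ 0.387 with slerp weights a = sin((1−f)δ)/sin δ ≈ 0.741, b = sin(fδ)/sin δ ≈ 0.500.
p = a·p₁ + b·p₂ ≈ (-0.807, 0.588, -0.052); φ = arcsin(p_z) ≈ -3.00°, λ = atan2(p_y, p_x) ≈ 143.93°.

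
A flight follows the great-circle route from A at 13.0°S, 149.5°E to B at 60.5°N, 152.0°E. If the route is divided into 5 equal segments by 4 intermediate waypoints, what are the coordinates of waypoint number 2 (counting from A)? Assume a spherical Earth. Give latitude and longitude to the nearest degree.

Write both endpoints as unit vectors p₁, p₂ with components (cos φ cos λ, cos φ sin λ, sin φ).
The central angle between the endpoints is δ = arccos(p₁·p₂) ≈ 1.283 rad (73.5°).
Interpolate at f = 2/5 with slerp weights a = sin((1−f)δ)/sin δ ≈ 0.726, b = sin(fδ)/sin δ ≈ 0.512.
p = a·p₁ + b·p₂ ≈ (-0.832, 0.477, 0.282); φ = arcsin(p_z) ≈ 16.40°, λ = atan2(p_y, p_x) ≈ 150.16°.

≈ 16°N, 150°E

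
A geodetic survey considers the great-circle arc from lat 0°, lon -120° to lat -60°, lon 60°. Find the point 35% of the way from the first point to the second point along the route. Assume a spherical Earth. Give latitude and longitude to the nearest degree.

≈ lat -42°, lon -120°

Write both endpoints as unit vectors p₁, p₂ with components (cos φ cos λ, cos φ sin λ, sin φ).
The central angle between the endpoints is δ = arccos(p₁·p₂) ≈ 2.094 rad (120.0°).
Interpolate at f = 0.35 with slerp weights a = sin((1−f)δ)/sin δ ≈ 1.129, b = sin(fδ)/sin δ ≈ 0.773.
p = a·p₁ + b·p₂ ≈ (-0.372, -0.644, -0.669); φ = arcsin(p_z) ≈ -42.00°, λ = atan2(p_y, p_x) ≈ -120.00°.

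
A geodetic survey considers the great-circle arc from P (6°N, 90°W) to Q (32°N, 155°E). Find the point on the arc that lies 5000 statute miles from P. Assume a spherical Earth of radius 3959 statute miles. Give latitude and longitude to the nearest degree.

Convert each endpoint to a unit vector on the sphere (x = cos φ cos λ, y = cos φ sin λ, z = sin φ).
The central angle between the endpoints is δ = arccos(p₁·p₂) ≈ 1.877 rad (107.5°). The total great-circle distance is δ·R ≈ 1.877 × 3959 ≈ 7429 mi, so the target fraction is f = 5000/7429 ≈ 0.673.
Interpolate at f ≈ 0.673 with slerp weights a = sin((1−f)δ)/sin δ ≈ 0.604, b = sin(fδ)/sin δ ≈ 0.999.
p = a·p₁ + b·p₂ ≈ (-0.768, -0.242, 0.593); φ = arcsin(p_z) ≈ 36.35°, λ = atan2(p_y, p_x) ≈ -162.49°.

≈ (36°N, 162°W)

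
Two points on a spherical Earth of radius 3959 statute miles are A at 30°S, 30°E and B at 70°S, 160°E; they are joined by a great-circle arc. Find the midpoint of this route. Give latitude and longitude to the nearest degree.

The haversine formula gives a central angle δ ≈ 1.288 rad (73.8°) between the endpoints.
Interpolate at f = 1/2 with slerp weights a = sin((1−f)δ)/sin δ ≈ 0.625, b = sin(fδ)/sin δ ≈ 0.625.
p = a·p₁ + b·p₂ ≈ (0.268, 0.344, -0.900); φ = arcsin(p_z) ≈ -64.16°, λ = atan2(p_y, p_x) ≈ 52.07°.

≈ 64°S, 52°E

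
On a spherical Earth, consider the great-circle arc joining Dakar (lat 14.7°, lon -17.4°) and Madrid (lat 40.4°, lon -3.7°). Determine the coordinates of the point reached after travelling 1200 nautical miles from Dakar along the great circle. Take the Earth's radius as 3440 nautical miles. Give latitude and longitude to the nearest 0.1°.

Write both endpoints as unit vectors p₁, p₂ with components (cos φ cos λ, cos φ sin λ, sin φ).
The central angle between the endpoints is δ = arccos(p₁·p₂) ≈ 0.495 rad (28.3°). The total great-circle distance is δ·R ≈ 0.495 × 3440 ≈ 1702 nmi, so the target fraction is f = 1200/1702 ≈ 0.705.
Interpolate at f ≈ 0.705 with slerp weights a = sin((1−f)δ)/sin δ ≈ 0.306, b = sin(fδ)/sin δ ≈ 0.720.
p = a·p₁ + b·p₂ ≈ (0.830, -0.124, 0.544); φ = arcsin(p_z) ≈ 32.98°, λ = atan2(p_y, p_x) ≈ -8.50°.

≈ lat 33.0°, lon -8.5°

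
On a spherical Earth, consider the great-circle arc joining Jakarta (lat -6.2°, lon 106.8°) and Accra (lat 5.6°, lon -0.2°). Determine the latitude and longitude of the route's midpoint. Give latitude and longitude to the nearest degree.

≈ lat -1°, lon 53°

Convert each endpoint to a unit vector on the sphere (x = cos φ cos λ, y = cos φ sin λ, z = sin φ).
The central angle between the endpoints is δ = arccos(p₁·p₂) ≈ 1.875 rad (107.4°).
Interpolate at f = 1/2 with slerp weights a = sin((1−f)δ)/sin δ ≈ 0.845, b = sin(fδ)/sin δ ≈ 0.845.
p = a·p₁ + b·p₂ ≈ (0.598, 0.801, -0.009); φ = arcsin(p_z) ≈ -0.50°, λ = atan2(p_y, p_x) ≈ 53.26°.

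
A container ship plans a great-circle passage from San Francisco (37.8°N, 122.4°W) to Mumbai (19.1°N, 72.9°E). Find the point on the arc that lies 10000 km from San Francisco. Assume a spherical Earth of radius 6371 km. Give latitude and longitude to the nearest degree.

Convert each endpoint to a unit vector on the sphere (x = cos φ cos λ, y = cos φ sin λ, z = sin φ).
The central angle between the endpoints is δ = arccos(p₁·p₂) ≈ 2.117 rad (121.3°). The total great-circle distance is δ·R ≈ 2.117 × 6371 ≈ 13489 km, so the target fraction is f = 10000/13489 ≈ 0.741.
Interpolate at f ≈ 0.741 with slerp weights a = sin((1−f)δ)/sin δ ≈ 0.609, b = sin(fδ)/sin δ ≈ 1.170.
p = a·p₁ + b·p₂ ≈ (0.067, 0.651, 0.756); φ = arcsin(p_z) ≈ 49.16°, λ = atan2(p_y, p_x) ≈ 84.10°.

≈ 49°N, 84°E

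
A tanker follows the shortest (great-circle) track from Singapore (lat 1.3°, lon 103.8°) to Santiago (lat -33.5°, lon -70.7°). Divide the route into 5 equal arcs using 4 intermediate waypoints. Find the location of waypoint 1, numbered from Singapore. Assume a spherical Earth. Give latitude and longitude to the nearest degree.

The haversine formula gives a central angle δ ≈ 2.572 rad (147.4°) between the endpoints.
Interpolate at f = 1/5 with slerp weights a = sin((1−f)δ)/sin δ ≈ 1.640, b = sin(fδ)/sin δ ≈ 0.913.
p = a·p₁ + b·p₂ ≈ (-0.139, 0.873, -0.467); φ = arcsin(p_z) ≈ -27.82°, λ = atan2(p_y, p_x) ≈ 99.07°.

≈ lat -28°, lon 99°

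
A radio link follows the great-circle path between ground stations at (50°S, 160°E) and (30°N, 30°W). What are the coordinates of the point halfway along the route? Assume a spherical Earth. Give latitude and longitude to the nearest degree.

≈ (46°S, 56°W)

Convert each endpoint to a unit vector on the sphere (x = cos φ cos λ, y = cos φ sin λ, z = sin φ).
The central angle between the endpoints is δ = arccos(p₁·p₂) ≈ 2.769 rad (158.6°).
Interpolate at f = 1/2 with slerp weights a = sin((1−f)δ)/sin δ ≈ 2.697, b = sin(fδ)/sin δ ≈ 2.697.
p = a·p₁ + b·p₂ ≈ (0.394, -0.575, -0.717); φ = arcsin(p_z) ≈ -45.84°, λ = atan2(p_y, p_x) ≈ -55.60°.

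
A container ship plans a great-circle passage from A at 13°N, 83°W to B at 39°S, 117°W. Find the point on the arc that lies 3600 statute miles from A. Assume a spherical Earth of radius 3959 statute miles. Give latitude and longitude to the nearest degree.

≈ 32°S, 111°W

Convert each endpoint to a unit vector on the sphere (x = cos φ cos λ, y = cos φ sin λ, z = sin φ).
The central angle between the endpoints is δ = arccos(p₁·p₂) ≈ 1.063 rad (60.9°). The total great-circle distance is δ·R ≈ 1.063 × 3959 ≈ 4209 mi, so the target fraction is f = 3600/4209 ≈ 0.855.
Interpolate at f ≈ 0.855 with slerp weights a = sin((1−f)δ)/sin δ ≈ 0.175, b = sin(fδ)/sin δ ≈ 0.903.
p = a·p₁ + b·p₂ ≈ (-0.298, -0.795, -0.529); φ = arcsin(p_z) ≈ -31.93°, λ = atan2(p_y, p_x) ≈ -110.54°.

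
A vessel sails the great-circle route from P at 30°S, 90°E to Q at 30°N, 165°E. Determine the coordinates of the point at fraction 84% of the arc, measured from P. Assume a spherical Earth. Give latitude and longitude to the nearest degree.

The haversine formula gives a central angle δ ≈ 1.627 rad (93.2°) between the endpoints.
Interpolate at f = 0.84 with slerp weights a = sin((1−f)δ)/sin δ ≈ 0.258, b = sin(fδ)/sin δ ≈ 0.981.
p = a·p₁ + b·p₂ ≈ (-0.820, 0.443, 0.361); φ = arcsin(p_z) ≈ 21.19°, λ = atan2(p_y, p_x) ≈ 151.63°.

≈ 21°N, 152°E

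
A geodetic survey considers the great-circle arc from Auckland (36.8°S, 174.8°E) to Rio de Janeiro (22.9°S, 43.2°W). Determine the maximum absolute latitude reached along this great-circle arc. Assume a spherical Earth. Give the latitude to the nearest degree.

≈ 61°S

The great circle lies in the plane with unit normal n̂ = (p₁ × p₂)/|p₁ × p₂|.
Here n̂_z ≈ +0.484; the vertex latitude is φ_max = arccos|n̂_z| ≈ 61.0°.
Check via Clairaut: cos φ_max = |cos φ₁| · sin C = cos(36.8°)·sin(142.8°) ≈ 0.484, again giving ≈ 61.0°.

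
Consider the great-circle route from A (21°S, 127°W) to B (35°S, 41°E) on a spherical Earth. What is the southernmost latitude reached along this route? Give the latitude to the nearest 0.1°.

The great circle lies in the plane with unit normal n̂ = (p₁ × p₂)/|p₁ × p₂|.
Here n̂_z ≈ +0.189; the vertex latitude is φ_max = arccos|n̂_z| ≈ 79.1°.

≈ 79.1°S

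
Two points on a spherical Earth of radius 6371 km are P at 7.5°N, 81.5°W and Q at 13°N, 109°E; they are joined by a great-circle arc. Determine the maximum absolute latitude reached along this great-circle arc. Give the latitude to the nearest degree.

The great circle lies in the plane with unit normal n̂ = (p₁ × p₂)/|p₁ × p₂|.
Here n̂_z ≈ -0.451; the vertex latitude is φ_max = arccos|n̂_z| ≈ 63.2°.

≈ 63°N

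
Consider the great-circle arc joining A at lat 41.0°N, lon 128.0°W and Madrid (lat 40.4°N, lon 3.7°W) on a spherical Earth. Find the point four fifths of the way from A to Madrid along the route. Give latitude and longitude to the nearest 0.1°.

From cos δ = sin φ₁ sin φ₂ + cos φ₁ cos φ₂ cos Δλ, the central angle is δ ≈ 1.469 rad (84.2°).
Interpolate at f = 4/5 with slerp weights a = sin((1−f)δ)/sin δ ≈ 0.291, b = sin(fδ)/sin δ ≈ 0.928.
p = a·p₁ + b·p₂ ≈ (0.570, -0.219, 0.792); φ = arcsin(p_z) ≈ 52.39°, λ = atan2(p_y, p_x) ≈ -21.01°.

≈ lat 52.4°N, lon 21.0°W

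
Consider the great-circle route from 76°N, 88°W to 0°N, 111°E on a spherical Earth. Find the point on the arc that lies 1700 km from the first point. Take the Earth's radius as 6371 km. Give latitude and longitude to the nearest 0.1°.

Write both endpoints as unit vectors p₁, p₂ with components (cos φ cos λ, cos φ sin λ, sin φ).
The central angle between the endpoints is δ = arccos(p₁·p₂) ≈ 1.802 rad (103.2°). The total great-circle distance is δ·R ≈ 1.802 × 6371 ≈ 11478 km, so the target fraction is f = 1700/11478 ≈ 0.148.
Interpolate at f ≈ 0.148 with slerp weights a = sin((1−f)δ)/sin δ ≈ 1.027, b = sin(fδ)/sin δ ≈ 0.271.
p = a·p₁ + b·p₂ ≈ (-0.088, 0.005, 0.996); φ = arcsin(p_z) ≈ 84.92°, λ = atan2(p_y, p_x) ≈ 176.97°.

≈ 84.9°N, 177.0°E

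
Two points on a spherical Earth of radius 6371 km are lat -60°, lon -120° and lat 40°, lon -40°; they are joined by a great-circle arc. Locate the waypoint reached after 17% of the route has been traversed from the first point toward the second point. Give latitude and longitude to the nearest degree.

≈ lat -47°, lon -94°

Convert each endpoint to a unit vector on the sphere (x = cos φ cos λ, y = cos φ sin λ, z = sin φ).
The central angle between the endpoints is δ = arccos(p₁·p₂) ≈ 2.083 rad (119.4°).
Interpolate at f = 0.17 with slerp weights a = sin((1−f)δ)/sin δ ≈ 1.133, b = sin(fδ)/sin δ ≈ 0.398.
p = a·p₁ + b·p₂ ≈ (-0.050, -0.686, -0.725); φ = arcsin(p_z) ≈ -46.51°, λ = atan2(p_y, p_x) ≈ -94.15°.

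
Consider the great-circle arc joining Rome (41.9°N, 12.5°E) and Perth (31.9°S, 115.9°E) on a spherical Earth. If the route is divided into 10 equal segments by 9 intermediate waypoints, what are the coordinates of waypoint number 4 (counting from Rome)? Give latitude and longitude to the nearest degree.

From cos δ = sin φ₁ sin φ₂ + cos φ₁ cos φ₂ cos Δλ, the central angle is δ ≈ 2.094 rad (120.0°).
Interpolate at f = 4/10 with slerp weights a = sin((1−f)δ)/sin δ ≈ 1.098, b = sin(fδ)/sin δ ≈ 0.858.
p = a·p₁ + b·p₂ ≈ (0.480, 0.832, 0.280); φ = arcsin(p_z) ≈ 16.25°, λ = atan2(p_y, p_x) ≈ 60.03°.

≈ 16°N, 60°E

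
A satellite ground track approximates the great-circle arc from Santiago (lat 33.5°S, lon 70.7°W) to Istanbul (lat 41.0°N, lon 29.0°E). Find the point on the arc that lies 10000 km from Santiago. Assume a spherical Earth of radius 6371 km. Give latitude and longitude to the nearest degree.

The haversine formula gives a central angle δ ≈ 2.058 rad (117.9°) between the endpoints. The total great-circle distance is δ·R ≈ 2.058 × 6371 ≈ 13111 km, so the target fraction is f = 10000/13111 ≈ 0.763.
Interpolate at f ≈ 0.763 with slerp weights a = sin((1−f)δ)/sin δ ≈ 0.531, b = sin(fδ)/sin δ ≈ 1.132.
p = a·p₁ + b·p₂ ≈ (0.893, -0.004, 0.449); φ = arcsin(p_z) ≈ 26.70°, λ = atan2(p_y, p_x) ≈ -0.24°.

≈ lat 27°N, lon 0°E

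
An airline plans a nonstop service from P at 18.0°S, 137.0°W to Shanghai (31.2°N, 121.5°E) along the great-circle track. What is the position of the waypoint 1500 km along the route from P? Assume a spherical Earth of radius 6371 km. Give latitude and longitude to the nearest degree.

Write both endpoints as unit vectors p₁, p₂ with components (cos φ cos λ, cos φ sin λ, sin φ).
The central angle between the endpoints is δ = arccos(p₁·p₂) ≈ 1.899 rad (108.8°). The total great-circle distance is δ·R ≈ 1.899 × 6371 ≈ 12098 km, so the target fraction is f = 1500/12098 ≈ 0.124.
Interpolate at f ≈ 0.124 with slerp weights a = sin((1−f)δ)/sin δ ≈ 1.052, b = sin(fδ)/sin δ ≈ 0.246.
p = a·p₁ + b·p₂ ≈ (-0.842, -0.503, -0.197); φ = arcsin(p_z) ≈ -11.38°, λ = atan2(p_y, p_x) ≈ -149.16°.

≈ 11°S, 149°W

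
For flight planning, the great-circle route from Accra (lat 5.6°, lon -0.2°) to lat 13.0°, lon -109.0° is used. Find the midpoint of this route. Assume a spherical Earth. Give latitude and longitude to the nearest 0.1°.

Write both endpoints as unit vectors p₁, p₂ with components (cos φ cos λ, cos φ sin λ, sin φ).
The central angle between the endpoints is δ = arccos(p₁·p₂) ≈ 1.866 rad (106.9°).
Interpolate at f = 1/2 with slerp weights a = sin((1−f)δ)/sin δ ≈ 0.840, b = sin(fδ)/sin δ ≈ 0.840.
p = a·p₁ + b·p₂ ≈ (0.569, -0.776, 0.271); φ = arcsin(p_z) ≈ 15.71°, λ = atan2(p_y, p_x) ≈ -53.75°.

≈ lat 15.7°, lon -53.8°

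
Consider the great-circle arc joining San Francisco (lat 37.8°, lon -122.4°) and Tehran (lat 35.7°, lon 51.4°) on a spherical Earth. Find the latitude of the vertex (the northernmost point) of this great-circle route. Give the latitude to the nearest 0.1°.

The great circle lies in the plane with unit normal n̂ = (p₁ × p₂)/|p₁ × p₂|.
Here n̂_z ≈ +0.072; the vertex latitude is φ_max = arccos|n̂_z| ≈ 85.9°.
Check via Clairaut: cos φ_max = |cos φ₁| · sin C = cos(37.8°)·sin(5.2°) ≈ 0.072, again giving ≈ 85.9°.

≈ 85.9°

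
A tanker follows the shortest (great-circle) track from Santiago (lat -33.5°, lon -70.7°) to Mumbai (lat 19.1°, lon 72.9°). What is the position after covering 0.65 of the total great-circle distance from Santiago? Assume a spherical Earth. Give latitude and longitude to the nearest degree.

The haversine formula gives a central angle δ ≈ 2.523 rad (144.6°) between the endpoints.
Interpolate at f = 0.65 with slerp weights a = sin((1−f)δ)/sin δ ≈ 1.333, b = sin(fδ)/sin δ ≈ 1.721.
p = a·p₁ + b·p₂ ≈ (0.846, 0.505, -0.173); φ = arcsin(p_z) ≈ -9.94°, λ = atan2(p_y, p_x) ≈ 30.86°.

≈ lat -10°, lon 31°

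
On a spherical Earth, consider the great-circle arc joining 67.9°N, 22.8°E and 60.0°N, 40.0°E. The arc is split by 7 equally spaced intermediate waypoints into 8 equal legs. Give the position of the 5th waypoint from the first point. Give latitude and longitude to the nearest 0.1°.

Write both endpoints as unit vectors p₁, p₂ with components (cos φ cos λ, cos φ sin λ, sin φ).
The central angle between the endpoints is δ = arccos(p₁·p₂) ≈ 0.190 rad (10.9°).
Interpolate at f = 5/8 with slerp weights a = sin((1−f)δ)/sin δ ≈ 0.377, b = sin(fδ)/sin δ ≈ 0.627.
p = a·p₁ + b·p₂ ≈ (0.371, 0.257, 0.892); φ = arcsin(p_z) ≈ 63.19°, λ = atan2(p_y, p_x) ≈ 34.67°.

≈ 63.2°N, 34.7°E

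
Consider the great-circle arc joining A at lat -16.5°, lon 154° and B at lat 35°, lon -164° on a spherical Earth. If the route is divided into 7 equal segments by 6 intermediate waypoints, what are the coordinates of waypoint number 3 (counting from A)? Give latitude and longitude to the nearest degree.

Write both endpoints as unit vectors p₁, p₂ with components (cos φ cos λ, cos φ sin λ, sin φ).
The central angle between the endpoints is δ = arccos(p₁·p₂) ≈ 1.136 rad (65.1°).
Interpolate at f = 3/7 with slerp weights a = sin((1−f)δ)/sin δ ≈ 0.667, b = sin(fδ)/sin δ ≈ 0.516.
p = a·p₁ + b·p₂ ≈ (-0.981, 0.164, 0.107); φ = arcsin(p_z) ≈ 6.12°, λ = atan2(p_y, p_x) ≈ 170.52°.

≈ lat 6°, lon 171°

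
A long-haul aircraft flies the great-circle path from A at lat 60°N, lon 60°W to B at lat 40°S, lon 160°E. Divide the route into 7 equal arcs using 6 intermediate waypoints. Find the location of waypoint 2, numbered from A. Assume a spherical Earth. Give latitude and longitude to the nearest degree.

From cos δ = sin φ₁ sin φ₂ + cos φ₁ cos φ₂ cos Δλ, the central angle is δ ≈ 2.587 rad (148.2°).
Interpolate at f = 2/7 with slerp weights a = sin((1−f)δ)/sin δ ≈ 1.826, b = sin(fδ)/sin δ ≈ 1.279.
p = a·p₁ + b·p₂ ≈ (-0.464, -0.456, 0.760); φ = arcsin(p_z) ≈ 49.42°, λ = atan2(p_y, p_x) ≈ -135.53°.

≈ lat 49°N, lon 136°W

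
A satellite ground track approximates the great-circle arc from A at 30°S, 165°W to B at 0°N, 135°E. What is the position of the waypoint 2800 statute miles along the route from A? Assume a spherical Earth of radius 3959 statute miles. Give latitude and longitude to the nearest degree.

≈ 13°S, 155°E

Convert each endpoint to a unit vector on the sphere (x = cos φ cos λ, y = cos φ sin λ, z = sin φ).
The central angle between the endpoints is δ = arccos(p₁·p₂) ≈ 1.123 rad (64.3°). The total great-circle distance is δ·R ≈ 1.123 × 3959 ≈ 4446 mi, so the target fraction is f = 2800/4446 ≈ 0.630.
Interpolate at f ≈ 0.630 with slerp weights a = sin((1−f)δ)/sin δ ≈ 0.448, b = sin(fδ)/sin δ ≈ 0.721.
p = a·p₁ + b·p₂ ≈ (-0.884, 0.409, -0.224); φ = arcsin(p_z) ≈ -12.94°, λ = atan2(p_y, p_x) ≈ 155.17°.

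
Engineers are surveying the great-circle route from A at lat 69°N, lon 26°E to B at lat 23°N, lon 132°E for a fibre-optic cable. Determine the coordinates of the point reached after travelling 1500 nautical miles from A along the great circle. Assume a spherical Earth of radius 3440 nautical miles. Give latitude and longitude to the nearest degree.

Convert each endpoint to a unit vector on the sphere (x = cos φ cos λ, y = cos φ sin λ, z = sin φ).
The central angle between the endpoints is δ = arccos(p₁·p₂) ≈ 1.293 rad (74.1°). The total great-circle distance is δ·R ≈ 1.293 × 3440 ≈ 4449 nmi, so the target fraction is f = 1500/4449 ≈ 0.337.
Interpolate at f ≈ 0.337 with slerp weights a = sin((1−f)δ)/sin δ ≈ 0.786, b = sin(fδ)/sin δ ≈ 0.439.
p = a·p₁ + b·p₂ ≈ (-0.017, 0.424, 0.906); φ = arcsin(p_z) ≈ 64.90°, λ = atan2(p_y, p_x) ≈ 92.33°.

≈ lat 65°N, lon 92°E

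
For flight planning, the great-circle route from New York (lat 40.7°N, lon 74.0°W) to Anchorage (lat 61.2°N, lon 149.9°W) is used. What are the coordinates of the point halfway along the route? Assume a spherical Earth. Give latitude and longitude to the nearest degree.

≈ lat 57°N, lon 102°W

Write both endpoints as unit vectors p₁, p₂ with components (cos φ cos λ, cos φ sin λ, sin φ).
The central angle between the endpoints is δ = arccos(p₁·p₂) ≈ 0.849 rad (48.7°).
Interpolate at f = 1/2 with slerp weights a = sin((1−f)δ)/sin δ ≈ 0.549, b = sin(fδ)/sin δ ≈ 0.549.
p = a·p₁ + b·p₂ ≈ (-0.114, -0.532, 0.839); φ = arcsin(p_z) ≈ 57.00°, λ = atan2(p_y, p_x) ≈ -102.09°.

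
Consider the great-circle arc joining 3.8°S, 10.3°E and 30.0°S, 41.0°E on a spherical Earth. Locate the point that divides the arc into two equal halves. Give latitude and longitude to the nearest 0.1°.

The haversine formula gives a central angle δ ≈ 0.682 rad (39.1°) between the endpoints.
Interpolate at f = 1/2 with slerp weights a = sin((1−f)δ)/sin δ ≈ 0.531, b = sin(fδ)/sin δ ≈ 0.531.
p = a·p₁ + b·p₂ ≈ (0.868, 0.396, -0.300); φ = arcsin(p_z) ≈ -17.48°, λ = atan2(p_y, p_x) ≈ 24.54°.

≈ 17.5°S, 24.5°E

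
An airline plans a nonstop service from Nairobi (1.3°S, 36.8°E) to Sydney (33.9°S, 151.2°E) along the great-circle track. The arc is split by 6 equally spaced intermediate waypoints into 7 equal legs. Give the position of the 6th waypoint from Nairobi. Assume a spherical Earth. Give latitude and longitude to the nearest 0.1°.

Convert each endpoint to a unit vector on the sphere (x = cos φ cos λ, y = cos φ sin λ, z = sin φ).
The central angle between the endpoints is δ = arccos(p₁·p₂) ≈ 1.907 rad (109.3°).
Interpolate at f = 6/7 with slerp weights a = sin((1−f)δ)/sin δ ≈ 0.285, b = sin(fδ)/sin δ ≈ 1.057.
p = a·p₁ + b·p₂ ≈ (-0.541, 0.593, -0.596); φ = arcsin(p_z) ≈ -36.59°, λ = atan2(p_y, p_x) ≈ 132.34°.

≈ (36.6°S, 132.3°E)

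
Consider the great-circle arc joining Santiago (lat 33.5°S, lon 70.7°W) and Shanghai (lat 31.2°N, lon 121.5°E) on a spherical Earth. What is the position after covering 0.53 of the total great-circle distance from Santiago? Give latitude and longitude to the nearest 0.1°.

≈ lat 7.8°S, lon 165.7°W

The haversine formula gives a central angle δ ≈ 2.957 rad (169.4°) between the endpoints.
Interpolate at f = 0.53 with slerp weights a = sin((1−f)δ)/sin δ ≈ 5.371, b = sin(fδ)/sin δ ≈ 5.460.
p = a·p₁ + b·p₂ ≈ (-0.960, -0.245, -0.136); φ = arcsin(p_z) ≈ -7.82°, λ = atan2(p_y, p_x) ≈ -165.68°.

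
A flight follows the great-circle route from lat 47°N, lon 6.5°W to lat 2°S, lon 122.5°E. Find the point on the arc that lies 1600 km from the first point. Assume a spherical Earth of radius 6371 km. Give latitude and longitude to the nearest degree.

≈ lat 52°N, lon 14°E

The haversine formula gives a central angle δ ≈ 2.043 rad (117.0°) between the endpoints. The total great-circle distance is δ·R ≈ 2.043 × 6371 ≈ 13013 km, so the target fraction is f = 1600/13013 ≈ 0.123.
Interpolate at f ≈ 0.123 with slerp weights a = sin((1−f)δ)/sin δ ≈ 1.095, b = sin(fδ)/sin δ ≈ 0.279.
p = a·p₁ + b·p₂ ≈ (0.592, 0.151, 0.791); φ = arcsin(p_z) ≈ 52.32°, λ = atan2(p_y, p_x) ≈ 14.26°.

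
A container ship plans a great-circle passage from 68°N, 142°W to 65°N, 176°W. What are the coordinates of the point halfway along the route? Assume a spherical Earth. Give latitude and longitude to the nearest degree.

From cos δ = sin φ₁ sin φ₂ + cos φ₁ cos φ₂ cos Δλ, the central angle is δ ≈ 0.239 rad (13.7°).
Interpolate at f = 1/2 with slerp weights a = sin((1−f)δ)/sin δ ≈ 0.504, b = sin(fδ)/sin δ ≈ 0.504.
p = a·p₁ + b·p₂ ≈ (-0.361, -0.131, 0.923); φ = arcsin(p_z) ≈ 67.42°, λ = atan2(p_y, p_x) ≈ -160.05°.

≈ 67°N, 160°W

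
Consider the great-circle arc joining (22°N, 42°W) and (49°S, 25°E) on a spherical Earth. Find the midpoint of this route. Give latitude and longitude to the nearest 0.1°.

Convert each endpoint to a unit vector on the sphere (x = cos φ cos λ, y = cos φ sin λ, z = sin φ).
The central angle between the endpoints is δ = arccos(p₁·p₂) ≈ 1.616 rad (92.6°).
Interpolate at f = 1/2 with slerp weights a = sin((1−f)δ)/sin δ ≈ 0.724, b = sin(fδ)/sin δ ≈ 0.724.
p = a·p₁ + b·p₂ ≈ (0.929, -0.248, -0.275); φ = arcsin(p_z) ≈ -15.96°, λ = atan2(p_y, p_x) ≈ -14.97°.

≈ (16.0°S, 15.0°W)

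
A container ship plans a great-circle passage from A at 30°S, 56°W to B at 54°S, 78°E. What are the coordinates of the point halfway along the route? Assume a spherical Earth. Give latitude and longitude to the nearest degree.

Convert each endpoint to a unit vector on the sphere (x = cos φ cos λ, y = cos φ sin λ, z = sin φ).
The central angle between the endpoints is δ = arccos(p₁·p₂) ≈ 1.520 rad (87.1°).
Interpolate at f = 1/2 with slerp weights a = sin((1−f)δ)/sin δ ≈ 0.690, b = sin(fδ)/sin δ ≈ 0.690.
p = a·p₁ + b·p₂ ≈ (0.418, -0.099, -0.903); φ = arcsin(p_z) ≈ -64.54°, λ = atan2(p_y, p_x) ≈ -13.27°.

≈ 65°S, 13°W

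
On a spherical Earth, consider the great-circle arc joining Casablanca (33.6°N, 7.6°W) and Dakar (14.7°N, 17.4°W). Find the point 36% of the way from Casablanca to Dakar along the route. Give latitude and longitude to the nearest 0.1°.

≈ 26.9°N, 11.5°W

From cos δ = sin φ₁ sin φ₂ + cos φ₁ cos φ₂ cos Δλ, the central angle is δ ≈ 0.364 rad (20.9°).
Interpolate at f = 0.36 with slerp weights a = sin((1−f)δ)/sin δ ≈ 0.648, b = sin(fδ)/sin δ ≈ 0.367.
p = a·p₁ + b·p₂ ≈ (0.874, -0.178, 0.452); φ = arcsin(p_z) ≈ 26.87°, λ = atan2(p_y, p_x) ≈ -11.48°.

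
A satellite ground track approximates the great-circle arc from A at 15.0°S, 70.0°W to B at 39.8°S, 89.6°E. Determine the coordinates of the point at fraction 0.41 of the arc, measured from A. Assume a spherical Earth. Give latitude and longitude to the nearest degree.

Write both endpoints as unit vectors p₁, p₂ with components (cos φ cos λ, cos φ sin λ, sin φ).
The central angle between the endpoints is δ = arccos(p₁·p₂) ≈ 2.129 rad (122.0°).
Interpolate at f = 0.41 with slerp weights a = sin((1−f)δ)/sin δ ≈ 1.121, b = sin(fδ)/sin δ ≈ 0.904.
p = a·p₁ + b·p₂ ≈ (0.375, -0.324, -0.869); φ = arcsin(p_z) ≈ -60.29°, λ = atan2(p_y, p_x) ≈ -40.77°.

≈ 60°S, 41°W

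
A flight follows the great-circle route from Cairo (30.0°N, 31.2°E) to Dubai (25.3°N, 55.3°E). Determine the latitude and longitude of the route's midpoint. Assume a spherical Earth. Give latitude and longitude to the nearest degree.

Convert each endpoint to a unit vector on the sphere (x = cos φ cos λ, y = cos φ sin λ, z = sin φ).
The central angle between the endpoints is δ = arccos(p₁·p₂) ≈ 0.381 rad (21.8°).
Interpolate at f = 1/2 with slerp weights a = sin((1−f)δ)/sin δ ≈ 0.509, b = sin(fδ)/sin δ ≈ 0.509.
p = a·p₁ + b·p₂ ≈ (0.639, 0.607, 0.472); φ = arcsin(p_z) ≈ 28.18°, λ = atan2(p_y, p_x) ≈ 43.51°.

≈ (28°N, 44°E)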